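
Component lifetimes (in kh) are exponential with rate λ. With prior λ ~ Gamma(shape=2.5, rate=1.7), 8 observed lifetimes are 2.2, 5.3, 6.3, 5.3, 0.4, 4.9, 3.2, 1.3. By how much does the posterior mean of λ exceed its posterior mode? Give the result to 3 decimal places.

Σ times = 28.9. Posterior: Gamma(shape = 2.5+8 = 10.5, rate = 1.7+28.9 = 30.6).
Mode = (α−1)/β = 9.5/30.6 = 0.310.
Mean = α/β = 10.5/30.6 = 0.343.
Difference = 0.343 − 0.310 = 0.033.

0.033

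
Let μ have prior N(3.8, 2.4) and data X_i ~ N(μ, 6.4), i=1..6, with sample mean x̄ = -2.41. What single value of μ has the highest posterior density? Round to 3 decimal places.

-0.499

Posterior for μ is Normal. Precision-weighted mean: (1/2.4·3.8 + 6/6.4·-2.41) / (1/2.4 + 6/6.4) = -0.499.
A Normal posterior is symmetric, so mode = mean.
This is the posterior mode — the MAP estimate.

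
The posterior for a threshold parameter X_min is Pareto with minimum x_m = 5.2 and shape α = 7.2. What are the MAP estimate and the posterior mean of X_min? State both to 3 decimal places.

The Pareto density is strictly decreasing on [x_m, ∞), so the mode is x_m = 5.200.
Mean = α·x_m/(α−1) = 7.2·5.2/6.2 = 6.039.

MAP = 5.200; posterior mean = 6.039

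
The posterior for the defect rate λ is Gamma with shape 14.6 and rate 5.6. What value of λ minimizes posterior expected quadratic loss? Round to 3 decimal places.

Mode = (α−1)/β = 13.6/5.6 = 2.429.
Mean = α/β = 14.6/5.6 = 2.607.
Quadratic loss ⇒ the optimal estimator is the posterior mean.

2.607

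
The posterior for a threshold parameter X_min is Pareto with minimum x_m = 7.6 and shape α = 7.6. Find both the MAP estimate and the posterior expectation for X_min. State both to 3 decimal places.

MAP estimate = 7.600, posterior expectation = 8.752

The Pareto density is strictly decreasing on [x_m, ∞), so the mode is x_m = 7.600.
Mean = α·x_m/(α−1) = 7.6·7.6/6.6 = 8.752.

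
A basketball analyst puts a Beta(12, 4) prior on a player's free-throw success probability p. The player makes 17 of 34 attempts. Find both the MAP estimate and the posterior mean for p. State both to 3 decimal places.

Posterior: Beta(12+17, 4+17) = Beta(29, 21).
Mode = (29−1)/(29+21−2) = 28/48 = 0.583.
Mean = 29/(29+21) = 29/50 = 0.580.
Left-skewed posterior ⇒ mean < mode.

MAP: 0.583. Posterior mean: 0.580.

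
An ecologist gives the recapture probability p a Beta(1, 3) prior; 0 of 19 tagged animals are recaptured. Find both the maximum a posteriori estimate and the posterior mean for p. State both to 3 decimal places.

Posterior: Beta(1+0, 3+19) = Beta(1, 22).
Since α = 1 ≤ 1 and β > 1, the Beta density is monotone decreasing on [0,1]; the mode is at 0.
Mean = 1/(1+22) = 0.043.
Right-skewed posterior ⇒ mode < mean.

p_MAP = 0.000, E[p|data] = 0.043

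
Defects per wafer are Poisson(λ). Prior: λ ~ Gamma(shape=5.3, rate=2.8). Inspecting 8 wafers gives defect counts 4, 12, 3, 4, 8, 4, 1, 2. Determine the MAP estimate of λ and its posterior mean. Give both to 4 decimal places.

Σ counts = 38. Posterior: Gamma(shape = 5.3+38 = 43.3, rate = 2.8+8 = 10.8).
Mode = (α−1)/β = 42.3/10.8 = 3.9167.
Mean = α/β = 43.3/10.8 = 4.0093.
Mean > mode: the posterior has a right tail.

MAP = 3.9167; posterior mean = 4.0093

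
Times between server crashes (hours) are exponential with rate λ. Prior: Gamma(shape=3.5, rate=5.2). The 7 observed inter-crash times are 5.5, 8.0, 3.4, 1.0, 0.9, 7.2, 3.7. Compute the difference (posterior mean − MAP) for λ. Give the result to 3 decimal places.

Σ times = 29.7. Posterior: Gamma(shape = 3.5+7 = 10.5, rate = 5.2+29.7 = 34.9).
Mode = (α−1)/β = 9.5/34.9 = 0.272.
Mean = α/β = 10.5/34.9 = 0.301.
Difference = 0.301 − 0.272 = 0.029.
Mean > mode: the posterior has a right tail.

0.029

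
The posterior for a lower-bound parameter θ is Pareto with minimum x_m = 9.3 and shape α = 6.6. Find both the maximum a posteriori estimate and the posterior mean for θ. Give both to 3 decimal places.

The Pareto density is strictly decreasing on [x_m, ∞), so the mode is x_m = 9.300.
Mean = α·x_m/(α−1) = 6.6·9.3/5.6 = 10.961.

MAP = 9.300; posterior mean = 10.961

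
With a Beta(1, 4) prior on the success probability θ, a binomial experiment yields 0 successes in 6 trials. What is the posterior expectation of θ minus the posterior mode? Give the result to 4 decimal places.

0.0909

Posterior: Beta(1+0, 4+6) = Beta(1, 10).
Since α = 1 ≤ 1 and β > 1, the Beta density is monotone decreasing on [0,1]; the mode is at 0.
Mean = 1/(1+10) = 0.0909.
Difference = 0.0909 − 0.0000 = 0.0909.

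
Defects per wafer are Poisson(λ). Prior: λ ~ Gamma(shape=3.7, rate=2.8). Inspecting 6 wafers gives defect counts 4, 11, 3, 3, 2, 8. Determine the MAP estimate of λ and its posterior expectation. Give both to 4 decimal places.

λ_MAP = 3.8295, E[λ|data] = 3.9432

Σ counts = 31. Posterior: Gamma(shape = 3.7+31 = 34.7, rate = 2.8+6 = 8.8).
Mode = (α−1)/β = 33.7/8.8 = 3.8295.
Mean = α/β = 34.7/8.8 = 3.9432.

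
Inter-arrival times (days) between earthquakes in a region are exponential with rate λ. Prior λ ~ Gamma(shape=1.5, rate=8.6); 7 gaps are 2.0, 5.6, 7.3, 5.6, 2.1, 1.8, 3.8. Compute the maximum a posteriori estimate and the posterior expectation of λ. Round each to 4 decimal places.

Σ times = 28.2. Posterior: Gamma(shape = 1.5+7 = 8.5, rate = 8.6+28.2 = 36.8).
Mode = (α−1)/β = 7.5/36.8 = 0.2038.
Mean = α/β = 8.5/36.8 = 0.2310.
The mean is pulled above the mode by the posterior's right skew.

λ_MAP = 0.2038, E[λ|data] = 0.2310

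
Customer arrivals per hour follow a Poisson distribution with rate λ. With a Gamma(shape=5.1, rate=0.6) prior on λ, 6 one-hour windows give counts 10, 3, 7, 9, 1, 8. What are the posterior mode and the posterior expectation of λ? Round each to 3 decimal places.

Σ counts = 38. Posterior: Gamma(shape = 5.1+38 = 43.1, rate = 0.6+6 = 6.6).
Mode = (α−1)/β = 42.1/6.6 = 6.379.
Mean = α/β = 43.1/6.6 = 6.530.

MAP = 6.379, posterior mean = 6.530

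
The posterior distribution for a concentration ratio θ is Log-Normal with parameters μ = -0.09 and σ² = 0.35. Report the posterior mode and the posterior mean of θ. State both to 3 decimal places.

θ_MAP = 0.644, E[θ|data] = 1.089

Mode = exp(μ − σ²) = exp(-0.44) = 0.644.
Mean = exp(μ + σ²/2) = exp(0.085) = 1.089.
The posterior is right-skewed, so the mean exceeds the mode.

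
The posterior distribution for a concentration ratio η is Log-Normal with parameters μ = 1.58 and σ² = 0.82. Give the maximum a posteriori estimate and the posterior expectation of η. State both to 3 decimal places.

η_MAP = 2.138, E[η|data] = 7.316

Mode = exp(μ − σ²) = exp(0.76) = 2.138.
Mean = exp(μ + σ²/2) = exp(1.990) = 7.316.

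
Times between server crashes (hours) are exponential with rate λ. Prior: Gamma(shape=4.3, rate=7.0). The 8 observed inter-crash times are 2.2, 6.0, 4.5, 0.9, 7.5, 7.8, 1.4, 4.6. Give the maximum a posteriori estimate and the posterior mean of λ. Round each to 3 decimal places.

Σ times = 34.9. Posterior: Gamma(shape = 4.3+8 = 12.3, rate = 7.0+34.9 = 41.9).
Mode = (α−1)/β = 11.3/41.9 = 0.270.
Mean = α/β = 12.3/41.9 = 0.294.
Mean > mode: the posterior has a right tail.

MAP = 0.270; posterior mean = 0.294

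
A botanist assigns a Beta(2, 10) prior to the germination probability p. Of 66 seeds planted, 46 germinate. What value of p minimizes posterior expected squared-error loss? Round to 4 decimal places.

0.6154

Posterior: Beta(2+46, 10+20) = Beta(48, 30).
Mode = (48−1)/(48+30−2) = 47/76 = 0.6184.
Mean = 48/(48+30) = 48/78 = 0.6154.
Squared-error loss ⇒ the optimal estimator is the posterior mean.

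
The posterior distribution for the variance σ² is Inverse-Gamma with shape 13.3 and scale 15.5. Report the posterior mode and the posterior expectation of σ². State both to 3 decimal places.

Mode = β/(α+1) = 15.5/14.3 = 1.084.
Mean = β/(α−1) = 15.5/12.3 = 1.260.

MAP = 1.084, posterior mean = 1.260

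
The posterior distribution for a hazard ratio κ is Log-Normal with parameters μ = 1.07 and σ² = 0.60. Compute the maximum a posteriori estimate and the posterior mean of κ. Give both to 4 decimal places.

Mode = exp(μ − σ²) = exp(0.47) = 1.6000.
Mean = exp(μ + σ²/2) = exp(1.370) = 3.9354.
Mean > mode: the posterior has a right tail.

maximum a posteriori estimate = 1.6000, posterior mean = 3.9354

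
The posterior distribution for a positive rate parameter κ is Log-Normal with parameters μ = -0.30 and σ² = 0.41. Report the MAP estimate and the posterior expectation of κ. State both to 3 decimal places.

MAP: 0.492. Posterior mean: 0.909.

Mode = exp(μ − σ²) = exp(-0.71) = 0.492.
Mean = exp(μ + σ²/2) = exp(-0.095) = 0.909.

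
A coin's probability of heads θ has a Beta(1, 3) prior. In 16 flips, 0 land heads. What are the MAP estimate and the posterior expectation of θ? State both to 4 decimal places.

θ_MAP = 0.0000, E[θ|data] = 0.0500

Posterior: Beta(1+0, 3+16) = Beta(1, 19).
Since α = 1 ≤ 1 and β > 1, the Beta density is monotone decreasing on [0,1]; the mode is at 0.
Mean = 1/(1+19) = 0.0500.
Mean > mode: the posterior has a right tail.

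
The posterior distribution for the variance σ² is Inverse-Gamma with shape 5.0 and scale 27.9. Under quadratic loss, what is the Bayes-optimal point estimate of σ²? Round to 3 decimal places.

Mode = β/(α+1) = 27.9/6.0 = 4.650.
Mean = β/(α−1) = 27.9/4.0 = 6.975.
Quadratic loss ⇒ the optimal estimator is the posterior mean.

6.975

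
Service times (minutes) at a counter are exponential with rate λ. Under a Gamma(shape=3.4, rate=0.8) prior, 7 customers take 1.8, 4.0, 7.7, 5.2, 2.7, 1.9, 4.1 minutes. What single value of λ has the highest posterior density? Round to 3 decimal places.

Σ times = 27.4. Posterior: Gamma(shape = 3.4+7 = 10.4, rate = 0.8+27.4 = 28.2).
Mode = (α−1)/β = 9.4/28.2 = 0.333.
Mean = α/β = 10.4/28.2 = 0.369.
This is the posterior mode — the MAP estimate.

0.333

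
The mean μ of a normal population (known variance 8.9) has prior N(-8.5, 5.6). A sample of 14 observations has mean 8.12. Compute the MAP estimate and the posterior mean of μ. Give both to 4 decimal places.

MAP: 6.4256. Posterior mean: 6.4256.

Posterior for μ is Normal. Precision-weighted mean: (1/5.6·-8.5 + 14/8.9·8.12) / (1/5.6 + 14/8.9) = 6.4256.
A Normal posterior is symmetric, so mode = mean.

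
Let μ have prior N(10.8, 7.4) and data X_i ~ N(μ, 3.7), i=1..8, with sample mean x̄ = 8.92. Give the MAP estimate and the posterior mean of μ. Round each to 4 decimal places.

Posterior for μ is Normal. Precision-weighted mean: (1/7.4·10.8 + 8/3.7·8.92) / (1/7.4 + 8/3.7) = 9.0306.
A Normal posterior is symmetric, so mode = mean.

μ_MAP = 9.0306, E[μ|data] = 9.0306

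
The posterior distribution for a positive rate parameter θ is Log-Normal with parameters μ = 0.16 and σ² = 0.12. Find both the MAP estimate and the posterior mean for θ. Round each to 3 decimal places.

Mode = exp(μ − σ²) = exp(0.04) = 1.041.
Mean = exp(μ + σ²/2) = exp(0.220) = 1.246.
The posterior is right-skewed, so the mean exceeds the mode.

MAP = 1.041, posterior mean = 1.246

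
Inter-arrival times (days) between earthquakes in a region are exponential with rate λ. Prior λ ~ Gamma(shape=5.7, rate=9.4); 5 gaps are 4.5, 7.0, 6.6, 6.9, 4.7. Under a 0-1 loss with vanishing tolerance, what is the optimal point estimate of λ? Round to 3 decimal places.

Σ times = 29.7. Posterior: Gamma(shape = 5.7+5 = 10.7, rate = 9.4+29.7 = 39.1).
Mode = (α−1)/β = 9.7/39.1 = 0.248.
Mean = α/β = 10.7/39.1 = 0.274.
This is the posterior mode — the MAP estimate.

0.248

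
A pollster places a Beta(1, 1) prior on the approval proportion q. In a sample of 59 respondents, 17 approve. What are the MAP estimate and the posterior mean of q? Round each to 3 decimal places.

q_MAP = 0.288, E[q|data] = 0.295

Posterior: Beta(1+17, 1+42) = Beta(18, 43).
Mode = (18−1)/(18+43−2) = 17/59 = 0.288.
With a flat prior the MAP equals the MLE, 17/59.
Mean = 18/(18+43) = 18/61 = 0.295.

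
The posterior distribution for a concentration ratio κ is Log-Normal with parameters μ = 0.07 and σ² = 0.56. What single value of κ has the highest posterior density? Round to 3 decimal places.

Mode = exp(μ − σ²) = exp(-0.49) = 0.613.
Mean = exp(μ + σ²/2) = exp(0.350) = 1.419.
This is the posterior mode — the MAP estimate.

0.613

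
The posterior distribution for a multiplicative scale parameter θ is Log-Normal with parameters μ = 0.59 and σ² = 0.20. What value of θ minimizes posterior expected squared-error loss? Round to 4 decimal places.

Mode = exp(μ − σ²) = exp(0.39) = 1.4770.
Mean = exp(μ + σ²/2) = exp(0.690) = 1.9937.
Squared-error loss ⇒ the optimal estimator is the posterior mean.

1.9937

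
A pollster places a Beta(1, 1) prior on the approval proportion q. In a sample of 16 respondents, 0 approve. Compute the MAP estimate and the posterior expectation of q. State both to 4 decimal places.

Posterior: Beta(1+0, 1+16) = Beta(1, 17).
Since α = 1 ≤ 1 and β > 1, the Beta density is monotone decreasing on [0,1]; the mode is at 0.
Mean = 1/(1+17) = 0.0556.

MAP = 0.0000, posterior mean = 0.0556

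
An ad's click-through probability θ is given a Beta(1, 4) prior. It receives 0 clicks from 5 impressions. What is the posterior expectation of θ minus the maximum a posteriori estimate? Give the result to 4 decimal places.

Posterior: Beta(1+0, 4+5) = Beta(1, 9).
Since α = 1 ≤ 1 and β > 1, the Beta density is monotone decreasing on [0,1]; the mode is at 0.
Mean = 1/(1+9) = 0.1000.
Difference = 0.1000 − 0.0000 = 0.1000.

0.1000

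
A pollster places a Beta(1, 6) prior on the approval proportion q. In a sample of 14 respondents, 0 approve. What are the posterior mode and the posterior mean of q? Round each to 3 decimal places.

q_MAP = 0.000, E[q|data] = 0.048

Posterior: Beta(1+0, 6+14) = Beta(1, 20).
Since α = 1 ≤ 1 and β > 1, the Beta density is monotone decreasing on [0,1]; the mode is at 0.
Mean = 1/(1+20) = 0.048.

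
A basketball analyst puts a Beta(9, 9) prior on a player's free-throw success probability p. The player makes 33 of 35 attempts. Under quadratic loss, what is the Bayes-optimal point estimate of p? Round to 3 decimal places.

0.792

Posterior: Beta(9+33, 9+2) = Beta(42, 11).
Mode = (42−1)/(42+11−2) = 41/51 = 0.804.
Mean = 42/(42+11) = 42/53 = 0.792.
Quadratic loss ⇒ the optimal estimator is the posterior mean.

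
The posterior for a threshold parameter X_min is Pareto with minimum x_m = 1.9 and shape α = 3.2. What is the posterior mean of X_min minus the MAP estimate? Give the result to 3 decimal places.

0.864

The Pareto density is strictly decreasing on [x_m, ∞), so the mode is x_m = 1.900.
Mean = α·x_m/(α−1) = 3.2·1.9/2.2 = 2.764.
Difference = 2.764 − 1.900 = 0.864.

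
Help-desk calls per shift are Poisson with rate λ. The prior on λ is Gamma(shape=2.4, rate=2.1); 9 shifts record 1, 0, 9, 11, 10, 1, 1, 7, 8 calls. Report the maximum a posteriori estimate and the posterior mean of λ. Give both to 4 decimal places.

Σ counts = 48. Posterior: Gamma(shape = 2.4+48 = 50.4, rate = 2.1+9 = 11.1).
Mode = (α−1)/β = 49.4/11.1 = 4.4505.
Mean = α/β = 50.4/11.1 = 4.5405.

MAP = 4.4505, posterior mean = 4.5405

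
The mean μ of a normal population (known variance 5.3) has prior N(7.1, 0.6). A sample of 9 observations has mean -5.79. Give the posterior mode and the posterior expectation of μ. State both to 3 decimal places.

MAP = 0.595, posterior mean = 0.595

Posterior for μ is Normal. Precision-weighted mean: (1/0.6·7.1 + 9/5.3·-5.79) / (1/0.6 + 9/5.3) = 0.595.
A Normal posterior is symmetric, so mode = mean.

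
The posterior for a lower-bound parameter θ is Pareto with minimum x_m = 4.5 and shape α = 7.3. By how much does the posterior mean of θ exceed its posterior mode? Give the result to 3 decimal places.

0.714

The Pareto density is strictly decreasing on [x_m, ∞), so the mode is x_m = 4.500.
Mean = α·x_m/(α−1) = 7.3·4.5/6.3 = 5.214.
Difference = 5.214 − 4.500 = 0.714.
Mean > mode: the posterior has a right tail.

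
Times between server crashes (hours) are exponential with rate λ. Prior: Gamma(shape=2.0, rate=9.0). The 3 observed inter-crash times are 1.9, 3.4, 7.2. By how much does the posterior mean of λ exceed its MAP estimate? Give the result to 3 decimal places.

Σ times = 12.5. Posterior: Gamma(shape = 2.0+3 = 5.0, rate = 9.0+12.5 = 21.5).
Mode = (α−1)/β = 4.0/21.5 = 0.186.
Mean = α/β = 5.0/21.5 = 0.233.
Difference = 0.233 − 0.186 = 0.047.
Mean > mode: the posterior has a right tail.

0.047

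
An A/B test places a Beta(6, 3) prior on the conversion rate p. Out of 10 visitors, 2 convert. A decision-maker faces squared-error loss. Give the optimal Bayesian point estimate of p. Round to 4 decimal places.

0.4211

Posterior: Beta(6+2, 3+8) = Beta(8, 11).
Mode = (8−1)/(8+11−2) = 7/17 = 0.4118.
Mean = 8/(8+11) = 8/19 = 0.4211.
Squared-error loss ⇒ the optimal estimator is the posterior mean.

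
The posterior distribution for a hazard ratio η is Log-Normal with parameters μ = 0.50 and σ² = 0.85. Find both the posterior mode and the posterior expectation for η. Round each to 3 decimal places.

posterior mode = 0.705, posterior expectation = 2.522

Mode = exp(μ − σ²) = exp(-0.35) = 0.705.
Mean = exp(μ + σ²/2) = exp(0.925) = 2.522.
Mean > mode: the posterior has a right tail.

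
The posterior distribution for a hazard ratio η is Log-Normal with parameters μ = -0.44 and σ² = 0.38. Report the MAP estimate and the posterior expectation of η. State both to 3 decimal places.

MAP = 0.440; posterior mean = 0.779

Mode = exp(μ − σ²) = exp(-0.82) = 0.440.
Mean = exp(μ + σ²/2) = exp(-0.250) = 0.779.
The posterior is right-skewed, so the mean exceeds the mode.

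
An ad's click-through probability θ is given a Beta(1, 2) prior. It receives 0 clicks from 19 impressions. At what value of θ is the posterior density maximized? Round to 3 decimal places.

Posterior: Beta(1+0, 2+19) = Beta(1, 21).
Since α = 1 ≤ 1 and β > 1, the Beta density is monotone decreasing on [0,1]; the mode is at 0.
Mean = 1/(1+21) = 0.045.
This is the posterior mode — the MAP estimate.

0.000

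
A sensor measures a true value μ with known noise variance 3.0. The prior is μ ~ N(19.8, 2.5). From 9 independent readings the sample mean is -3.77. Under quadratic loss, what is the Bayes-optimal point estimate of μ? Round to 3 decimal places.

Posterior for μ is Normal. Precision-weighted mean: (1/2.5·19.8 + 9/3.0·-3.77) / (1/2.5 + 9/3.0) = -0.997.
A Normal posterior is symmetric, so mode = mean.
Quadratic loss ⇒ the optimal estimator is the posterior mean.

-0.997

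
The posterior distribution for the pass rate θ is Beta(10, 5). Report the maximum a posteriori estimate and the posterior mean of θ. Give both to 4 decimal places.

MAP: 0.6923. Posterior mean: 0.6667.

Mode = (10−1)/(10+5−2) = 9/13 = 0.6923.
Mean = 10/(10+5) = 10/15 = 0.6667.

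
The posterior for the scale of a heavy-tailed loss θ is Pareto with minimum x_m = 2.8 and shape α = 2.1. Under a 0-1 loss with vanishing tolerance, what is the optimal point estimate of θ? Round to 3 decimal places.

2.800

The Pareto density is strictly decreasing on [x_m, ∞), so the mode is x_m = 2.800.
Mean = α·x_m/(α−1) = 2.1·2.8/1.1 = 5.345.
This is the posterior mode — the MAP estimate.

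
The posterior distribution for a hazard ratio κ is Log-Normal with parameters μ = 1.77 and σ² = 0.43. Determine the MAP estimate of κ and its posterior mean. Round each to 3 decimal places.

Mode = exp(μ − σ²) = exp(1.34) = 3.819.
Mean = exp(μ + σ²/2) = exp(1.985) = 7.279.

MAP = 3.819; posterior mean = 7.279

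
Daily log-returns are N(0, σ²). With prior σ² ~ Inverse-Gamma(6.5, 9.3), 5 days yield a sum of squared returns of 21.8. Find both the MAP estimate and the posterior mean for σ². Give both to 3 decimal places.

Posterior: Inverse-Gamma(shape = 6.5+5/2 = 9.0, scale = 9.3+21.8/2 = 20.2).
Mode = β/(α+1) = 20.2/10.0 = 2.020.
Mean = β/(α−1) = 20.2/8.0 = 2.525.

MAP = 2.020; posterior mean = 2.525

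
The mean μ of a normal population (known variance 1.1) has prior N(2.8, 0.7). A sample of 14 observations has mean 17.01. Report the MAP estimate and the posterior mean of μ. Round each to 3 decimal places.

Posterior for μ is Normal. Precision-weighted mean: (1/0.7·2.8 + 14/1.1·17.01) / (1/0.7 + 14/1.1) = 15.576.
A Normal posterior is symmetric, so mode = mean.

μ_MAP = 15.576, E[μ|data] = 15.576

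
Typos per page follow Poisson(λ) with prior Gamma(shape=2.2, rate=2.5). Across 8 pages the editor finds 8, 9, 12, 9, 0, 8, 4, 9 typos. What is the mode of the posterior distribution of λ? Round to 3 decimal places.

5.733

Σ counts = 59. Posterior: Gamma(shape = 2.2+59 = 61.2, rate = 2.5+8 = 10.5).
Mode = (α−1)/β = 60.2/10.5 = 5.733.
Mean = α/β = 61.2/10.5 = 5.829.
This is the posterior mode — the MAP estimate.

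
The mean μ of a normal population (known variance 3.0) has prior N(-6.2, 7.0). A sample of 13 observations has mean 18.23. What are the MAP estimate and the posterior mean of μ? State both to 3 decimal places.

MAP = 17.450; posterior mean = 17.450

Posterior for μ is Normal. Precision-weighted mean: (1/7.0·-6.2 + 13/3.0·18.23) / (1/7.0 + 13/3.0) = 17.450.
A Normal posterior is symmetric, so mode = mean.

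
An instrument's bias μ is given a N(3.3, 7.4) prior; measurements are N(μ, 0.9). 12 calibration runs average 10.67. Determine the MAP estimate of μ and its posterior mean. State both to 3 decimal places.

Posterior for μ is Normal. Precision-weighted mean: (1/7.4·3.3 + 12/0.9·10.67) / (1/7.4 + 12/0.9) = 10.596.
A Normal posterior is symmetric, so mode = mean.

MAP estimate = 10.596, posterior mean = 10.596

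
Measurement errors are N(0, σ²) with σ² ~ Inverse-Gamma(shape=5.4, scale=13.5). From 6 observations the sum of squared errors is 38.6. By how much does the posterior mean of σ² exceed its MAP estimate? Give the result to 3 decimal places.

Posterior: Inverse-Gamma(shape = 5.4+6/2 = 8.4, scale = 13.5+38.6/2 = 32.8).
Mode = β/(α+1) = 32.8/9.4 = 3.489.
Mean = β/(α−1) = 32.8/7.4 = 4.432.
Difference = 4.432 − 3.489 = 0.943.

0.943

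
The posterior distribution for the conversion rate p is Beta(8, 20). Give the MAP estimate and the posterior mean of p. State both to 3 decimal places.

Mode = (8−1)/(8+20−2) = 7/26 = 0.269.
Mean = 8/(8+20) = 8/28 = 0.286.
Right-skewed posterior ⇒ mode < mean.

MAP: 0.269. Posterior mean: 0.286.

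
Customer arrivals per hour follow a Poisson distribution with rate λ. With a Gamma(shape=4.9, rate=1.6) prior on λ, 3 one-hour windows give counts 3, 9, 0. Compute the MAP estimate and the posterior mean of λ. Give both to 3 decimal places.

Σ counts = 12. Posterior: Gamma(shape = 4.9+12 = 16.9, rate = 1.6+3 = 4.6).
Mode = (α−1)/β = 15.9/4.6 = 3.457.
Mean = α/β = 16.9/4.6 = 3.674.
The posterior is right-skewed, so the mean exceeds the mode.

MAP: 3.457. Posterior mean: 3.674.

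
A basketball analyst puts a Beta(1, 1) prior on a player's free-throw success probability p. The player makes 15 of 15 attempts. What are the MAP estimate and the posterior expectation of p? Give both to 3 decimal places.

Posterior: Beta(1+15, 1+0) = Beta(16, 1).
Since β = 1 ≤ 1 and α > 1, the Beta density is monotone increasing on [0,1]; the mode is at 1.
Mean = 16/(16+1) = 0.941.

MAP: 1.000. Posterior mean: 0.941.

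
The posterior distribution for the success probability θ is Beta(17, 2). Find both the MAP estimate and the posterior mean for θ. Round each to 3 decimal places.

MAP estimate = 0.941, posterior mean = 0.895

Mode = (17−1)/(17+2−2) = 16/17 = 0.941.
Mean = 17/(17+2) = 17/19 = 0.895.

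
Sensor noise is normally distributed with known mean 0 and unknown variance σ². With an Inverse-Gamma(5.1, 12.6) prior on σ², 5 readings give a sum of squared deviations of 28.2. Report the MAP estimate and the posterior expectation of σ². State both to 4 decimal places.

Posterior: Inverse-Gamma(shape = 5.1+5/2 = 7.6, scale = 12.6+28.2/2 = 26.7).
Mode = β/(α+1) = 26.7/8.6 = 3.1047.
Mean = β/(α−1) = 26.7/6.6 = 4.0455.

MAP: 3.1047. Posterior mean: 4.0455.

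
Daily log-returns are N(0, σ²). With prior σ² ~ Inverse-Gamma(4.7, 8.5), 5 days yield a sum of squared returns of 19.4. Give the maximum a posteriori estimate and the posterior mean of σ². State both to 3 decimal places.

maximum a posteriori estimate = 2.220, posterior mean = 2.935

Posterior: Inverse-Gamma(shape = 4.7+5/2 = 7.2, scale = 8.5+19.4/2 = 18.2).
Mode = β/(α+1) = 18.2/8.2 = 2.220.
Mean = β/(α−1) = 18.2/6.2 = 2.935.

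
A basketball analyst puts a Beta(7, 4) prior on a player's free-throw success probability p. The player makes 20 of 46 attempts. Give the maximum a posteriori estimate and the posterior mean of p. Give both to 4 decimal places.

MAP = 0.4727, posterior mean = 0.4737

Posterior: Beta(7+20, 4+26) = Beta(27, 30).
Mode = (27−1)/(27+30−2) = 26/55 = 0.4727.
Mean = 27/(27+30) = 27/57 = 0.4737.
The mean is pulled above the mode by the posterior's right skew.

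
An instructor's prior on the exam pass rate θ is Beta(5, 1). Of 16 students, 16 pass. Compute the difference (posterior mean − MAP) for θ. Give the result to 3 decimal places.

Posterior: Beta(5+16, 1+0) = Beta(21, 1).
Since β = 1 ≤ 1 and α > 1, the Beta density is monotone increasing on [0,1]; the mode is at 1.
Mean = 21/(21+1) = 0.955.
Difference = 0.955 − 1.000 = -0.045.

-0.045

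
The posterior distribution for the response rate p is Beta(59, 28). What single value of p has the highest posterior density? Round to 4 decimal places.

Mode = (59−1)/(59+28−2) = 58/85 = 0.6824.
Mean = 59/(59+28) = 59/87 = 0.6782.
This is the posterior mode — the MAP estimate.

0.6824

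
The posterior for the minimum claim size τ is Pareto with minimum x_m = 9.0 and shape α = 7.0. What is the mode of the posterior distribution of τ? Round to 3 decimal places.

The Pareto density is strictly decreasing on [x_m, ∞), so the mode is x_m = 9.000.
Mean = α·x_m/(α−1) = 7.0·9.0/6.0 = 10.500.
This is the posterior mode — the MAP estimate.

9.000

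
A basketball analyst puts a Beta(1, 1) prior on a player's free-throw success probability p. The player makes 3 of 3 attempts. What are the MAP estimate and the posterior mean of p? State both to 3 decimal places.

Posterior: Beta(1+3, 1+0) = Beta(4, 1).
Since β = 1 ≤ 1 and α > 1, the Beta density is monotone increasing on [0,1]; the mode is at 1.
Mean = 4/(4+1) = 0.800.
Left-skewed posterior ⇒ mean < mode.

MAP = 1.000; posterior mean = 0.800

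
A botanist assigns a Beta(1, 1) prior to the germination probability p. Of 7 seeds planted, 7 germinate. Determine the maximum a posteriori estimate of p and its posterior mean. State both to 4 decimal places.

maximum a posteriori estimate = 1.0000, posterior mean = 0.8889

Posterior: Beta(1+7, 1+0) = Beta(8, 1).
Since β = 1 ≤ 1 and α > 1, the Beta density is monotone increasing on [0,1]; the mode is at 1.
Mean = 8/(8+1) = 0.8889.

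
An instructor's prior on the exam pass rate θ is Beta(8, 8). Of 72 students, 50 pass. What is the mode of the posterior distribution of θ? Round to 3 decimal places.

Posterior: Beta(8+50, 8+22) = Beta(58, 30).
Mode = (58−1)/(58+30−2) = 57/86 = 0.663.
Mean = 58/(58+30) = 58/88 = 0.659.
This is the posterior mode — the MAP estimate.

0.663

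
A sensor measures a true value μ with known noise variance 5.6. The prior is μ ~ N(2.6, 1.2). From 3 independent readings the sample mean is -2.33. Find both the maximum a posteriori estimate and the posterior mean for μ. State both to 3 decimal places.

MAP = 0.671; posterior mean = 0.671

Posterior for μ is Normal. Precision-weighted mean: (1/1.2·2.6 + 3/5.6·-2.33) / (1/1.2 + 3/5.6) = 0.671.
A Normal posterior is symmetric, so mode = mean.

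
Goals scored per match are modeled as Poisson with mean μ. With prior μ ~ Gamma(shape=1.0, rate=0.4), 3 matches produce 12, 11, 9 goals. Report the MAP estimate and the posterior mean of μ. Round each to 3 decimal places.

MAP: 9.412. Posterior mean: 9.706.

Σ counts = 32. Posterior: Gamma(shape = 1.0+32 = 33.0, rate = 0.4+3 = 3.4).
Mode = (α−1)/β = 32.0/3.4 = 9.412.
Mean = α/β = 33.0/3.4 = 9.706.
The mean is pulled above the mode by the posterior's right skew.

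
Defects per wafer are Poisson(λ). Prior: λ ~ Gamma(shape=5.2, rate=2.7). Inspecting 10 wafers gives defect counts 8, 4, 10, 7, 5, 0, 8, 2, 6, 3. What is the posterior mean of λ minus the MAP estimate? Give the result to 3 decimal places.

0.079

Σ counts = 53. Posterior: Gamma(shape = 5.2+53 = 58.2, rate = 2.7+10 = 12.7).
Mode = (α−1)/β = 57.2/12.7 = 4.504.
Mean = α/β = 58.2/12.7 = 4.583.
Difference = 4.583 − 4.504 = 0.079.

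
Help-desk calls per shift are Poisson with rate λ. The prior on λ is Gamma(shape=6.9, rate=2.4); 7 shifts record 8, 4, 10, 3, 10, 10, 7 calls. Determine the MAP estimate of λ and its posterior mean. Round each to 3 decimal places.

MAP: 6.160. Posterior mean: 6.266.

Σ counts = 52. Posterior: Gamma(shape = 6.9+52 = 58.9, rate = 2.4+7 = 9.4).
Mode = (α−1)/β = 57.9/9.4 = 6.160.
Mean = α/β = 58.9/9.4 = 6.266.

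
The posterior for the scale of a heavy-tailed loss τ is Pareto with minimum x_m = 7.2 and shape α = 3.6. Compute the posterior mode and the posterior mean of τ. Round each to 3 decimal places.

MAP: 7.200. Posterior mean: 9.969.

The Pareto density is strictly decreasing on [x_m, ∞), so the mode is x_m = 7.200.
Mean = α·x_m/(α−1) = 3.6·7.2/2.6 = 9.969.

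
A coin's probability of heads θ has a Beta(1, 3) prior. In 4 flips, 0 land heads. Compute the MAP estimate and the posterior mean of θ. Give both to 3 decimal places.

MAP = 0.000; posterior mean = 0.125

Posterior: Beta(1+0, 3+4) = Beta(1, 7).
Since α = 1 ≤ 1 and β > 1, the Beta density is monotone decreasing on [0,1]; the mode is at 0.
Mean = 1/(1+7) = 0.125.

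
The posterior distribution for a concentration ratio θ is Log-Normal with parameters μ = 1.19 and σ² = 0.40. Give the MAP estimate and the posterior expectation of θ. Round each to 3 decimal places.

Mode = exp(μ − σ²) = exp(0.79) = 2.203.
Mean = exp(μ + σ²/2) = exp(1.390) = 4.015.

MAP = 2.203; posterior mean = 4.015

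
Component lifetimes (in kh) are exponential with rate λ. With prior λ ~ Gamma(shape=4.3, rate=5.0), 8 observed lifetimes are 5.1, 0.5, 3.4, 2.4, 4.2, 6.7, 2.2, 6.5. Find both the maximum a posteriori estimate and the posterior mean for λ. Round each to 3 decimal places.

Σ times = 31.0. Posterior: Gamma(shape = 4.3+8 = 12.3, rate = 5.0+31.0 = 36.0).
Mode = (α−1)/β = 11.3/36.0 = 0.314.
Mean = α/β = 12.3/36.0 = 0.342.

maximum a posteriori estimate = 0.314, posterior mean = 0.342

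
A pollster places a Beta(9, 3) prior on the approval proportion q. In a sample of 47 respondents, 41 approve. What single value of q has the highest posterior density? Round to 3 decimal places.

0.860

Posterior: Beta(9+41, 3+6) = Beta(50, 9).
Mode = (50−1)/(50+9−2) = 49/57 = 0.860.
Mean = 50/(50+9) = 50/59 = 0.847.
This is the posterior mode — the MAP estimate.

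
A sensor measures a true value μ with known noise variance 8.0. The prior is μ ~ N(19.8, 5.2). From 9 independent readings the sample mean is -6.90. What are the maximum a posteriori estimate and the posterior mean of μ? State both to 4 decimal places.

MAP = -3.0022, posterior mean = -3.0022

Posterior for μ is Normal. Precision-weighted mean: (1/5.2·19.8 + 9/8.0·-6.90) / (1/5.2 + 9/8.0) = -3.0022.
A Normal posterior is symmetric, so mode = mean.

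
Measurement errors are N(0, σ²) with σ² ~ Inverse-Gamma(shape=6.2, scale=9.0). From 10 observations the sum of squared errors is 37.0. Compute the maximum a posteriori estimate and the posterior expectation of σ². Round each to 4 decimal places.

Posterior: Inverse-Gamma(shape = 6.2+10/2 = 11.2, scale = 9.0+37.0/2 = 27.5).
Mode = β/(α+1) = 27.5/12.2 = 2.2541.
Mean = β/(α−1) = 27.5/10.2 = 2.6961.

MAP = 2.2541, posterior mean = 2.6961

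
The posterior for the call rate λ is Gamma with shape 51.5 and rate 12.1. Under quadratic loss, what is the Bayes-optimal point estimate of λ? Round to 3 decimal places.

4.256

Mode = (α−1)/β = 50.5/12.1 = 4.174.
Mean = α/β = 51.5/12.1 = 4.256.
Quadratic loss ⇒ the optimal estimator is the posterior mean.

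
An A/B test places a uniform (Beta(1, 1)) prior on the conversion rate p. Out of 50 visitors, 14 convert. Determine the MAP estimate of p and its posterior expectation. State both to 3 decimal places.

MAP: 0.280. Posterior mean: 0.288.

Posterior: Beta(1+14, 1+36) = Beta(15, 37).
Mode = (15−1)/(15+37−2) = 14/50 = 0.280.
With a flat prior the MAP equals the MLE, 14/50.
Mean = 15/(15+37) = 15/52 = 0.288.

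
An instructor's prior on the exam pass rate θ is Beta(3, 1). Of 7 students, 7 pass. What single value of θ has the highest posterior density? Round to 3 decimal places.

Posterior: Beta(3+7, 1+0) = Beta(10, 1).
Since β = 1 ≤ 1 and α > 1, the Beta density is monotone increasing on [0,1]; the mode is at 1.
Mean = 10/(10+1) = 0.909.
This is the posterior mode — the MAP estimate.

1.000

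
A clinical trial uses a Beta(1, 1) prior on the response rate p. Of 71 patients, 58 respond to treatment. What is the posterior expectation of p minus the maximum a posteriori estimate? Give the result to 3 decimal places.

-0.009

Posterior: Beta(1+58, 1+13) = Beta(59, 14).
Mode = (59−1)/(59+14−2) = 58/71 = 0.817.
With a flat prior the MAP equals the MLE, 58/71.
Mean = 59/(59+14) = 59/73 = 0.808.
Difference = 0.808 − 0.817 = -0.009.
The posterior is left-skewed, so the mode exceeds the mean.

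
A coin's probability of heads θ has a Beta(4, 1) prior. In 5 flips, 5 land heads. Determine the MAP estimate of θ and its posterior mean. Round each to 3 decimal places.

MAP = 1.000, posterior mean = 0.900

Posterior: Beta(4+5, 1+0) = Beta(9, 1).
Since β = 1 ≤ 1 and α > 1, the Beta density is monotone increasing on [0,1]; the mode is at 1.
Mean = 9/(9+1) = 0.900.
The posterior is left-skewed, so the mode exceeds the mean.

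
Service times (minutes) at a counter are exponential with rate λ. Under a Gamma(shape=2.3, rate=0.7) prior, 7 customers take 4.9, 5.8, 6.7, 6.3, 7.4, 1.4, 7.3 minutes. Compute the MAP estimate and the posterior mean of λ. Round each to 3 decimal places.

Σ times = 39.8. Posterior: Gamma(shape = 2.3+7 = 9.3, rate = 0.7+39.8 = 40.5).
Mode = (α−1)/β = 8.3/40.5 = 0.205.
Mean = α/β = 9.3/40.5 = 0.230.

λ_MAP = 0.205, E[λ|data] = 0.230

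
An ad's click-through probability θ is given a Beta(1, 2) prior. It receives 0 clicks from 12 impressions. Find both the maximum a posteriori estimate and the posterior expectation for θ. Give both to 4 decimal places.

Posterior: Beta(1+0, 2+12) = Beta(1, 14).
Since α = 1 ≤ 1 and β > 1, the Beta density is monotone decreasing on [0,1]; the mode is at 0.
Mean = 1/(1+14) = 0.0667.
Right-skewed posterior ⇒ mode < mean.

θ_MAP = 0.0000, E[θ|data] = 0.0667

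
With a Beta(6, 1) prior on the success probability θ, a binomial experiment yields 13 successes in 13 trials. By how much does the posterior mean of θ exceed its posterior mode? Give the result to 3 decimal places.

-0.050

Posterior: Beta(6+13, 1+0) = Beta(19, 1).
Since β = 1 ≤ 1 and α > 1, the Beta density is monotone increasing on [0,1]; the mode is at 1.
Mean = 19/(19+1) = 0.950.
Difference = 0.950 − 1.000 = -0.050.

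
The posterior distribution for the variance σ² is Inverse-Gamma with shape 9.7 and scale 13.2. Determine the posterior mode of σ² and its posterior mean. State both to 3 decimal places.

Mode = β/(α+1) = 13.2/10.7 = 1.234.
Mean = β/(α−1) = 13.2/8.7 = 1.517.

σ²_MAP = 1.234, E[σ²|data] = 1.517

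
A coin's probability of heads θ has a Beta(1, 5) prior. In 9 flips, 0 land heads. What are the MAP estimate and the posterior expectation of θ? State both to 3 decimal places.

θ_MAP = 0.000, E[θ|data] = 0.067

Posterior: Beta(1+0, 5+9) = Beta(1, 14).
Since α = 1 ≤ 1 and β > 1, the Beta density is monotone decreasing on [0,1]; the mode is at 0.
Mean = 1/(1+14) = 0.067.
Right-skewed posterior ⇒ mode < mean.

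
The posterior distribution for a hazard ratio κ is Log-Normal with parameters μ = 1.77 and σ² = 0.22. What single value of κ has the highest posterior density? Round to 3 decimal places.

4.711

Mode = exp(μ − σ²) = exp(1.55) = 4.711.
Mean = exp(μ + σ²/2) = exp(1.880) = 6.554.
This is the posterior mode — the MAP estimate.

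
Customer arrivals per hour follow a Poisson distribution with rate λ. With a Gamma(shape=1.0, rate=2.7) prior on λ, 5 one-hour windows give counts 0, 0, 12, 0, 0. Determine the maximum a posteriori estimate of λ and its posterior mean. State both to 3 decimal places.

Σ counts = 12. Posterior: Gamma(shape = 1.0+12 = 13.0, rate = 2.7+5 = 7.7).
Mode = (α−1)/β = 12.0/7.7 = 1.558.
Mean = α/β = 13.0/7.7 = 1.688.

MAP = 1.558, posterior mean = 1.688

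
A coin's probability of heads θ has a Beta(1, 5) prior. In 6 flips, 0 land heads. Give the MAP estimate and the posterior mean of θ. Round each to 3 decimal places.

MAP estimate = 0.000, posterior mean = 0.083

Posterior: Beta(1+0, 5+6) = Beta(1, 11).
Since α = 1 ≤ 1 and β > 1, the Beta density is monotone decreasing on [0,1]; the mode is at 0.
Mean = 1/(1+11) = 0.083.
The mean is pulled above the mode by the posterior's right skew.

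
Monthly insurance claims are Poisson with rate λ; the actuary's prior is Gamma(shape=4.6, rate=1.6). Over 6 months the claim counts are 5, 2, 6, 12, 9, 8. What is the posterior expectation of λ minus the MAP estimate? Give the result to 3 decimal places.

0.132

Σ counts = 42. Posterior: Gamma(shape = 4.6+42 = 46.6, rate = 1.6+6 = 7.6).
Mode = (α−1)/β = 45.6/7.6 = 6.000.
Mean = α/β = 46.6/7.6 = 6.132.
Difference = 6.132 − 6.000 = 0.132.
Right-skewed posterior ⇒ mode < mean.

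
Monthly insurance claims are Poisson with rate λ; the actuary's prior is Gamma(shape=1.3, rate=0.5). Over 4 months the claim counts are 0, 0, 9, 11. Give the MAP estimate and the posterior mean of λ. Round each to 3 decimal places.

Σ counts = 20. Posterior: Gamma(shape = 1.3+20 = 21.3, rate = 0.5+4 = 4.5).
Mode = (α−1)/β = 20.3/4.5 = 4.511.
Mean = α/β = 21.3/4.5 = 4.733.

λ_MAP = 4.511, E[λ|data] = 4.733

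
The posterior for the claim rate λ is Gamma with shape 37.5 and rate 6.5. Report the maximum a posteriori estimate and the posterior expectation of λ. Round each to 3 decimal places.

Mode = (α−1)/β = 36.5/6.5 = 5.615.
Mean = α/β = 37.5/6.5 = 5.769.

λ_MAP = 5.615, E[λ|data] = 5.769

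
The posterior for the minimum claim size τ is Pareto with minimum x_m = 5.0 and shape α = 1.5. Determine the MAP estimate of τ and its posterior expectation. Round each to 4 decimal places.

The Pareto density is strictly decreasing on [x_m, ∞), so the mode is x_m = 5.0000.
Mean = α·x_m/(α−1) = 1.5·5.0/0.5 = 15.0000.

τ_MAP = 5.0000, E[τ|data] = 15.0000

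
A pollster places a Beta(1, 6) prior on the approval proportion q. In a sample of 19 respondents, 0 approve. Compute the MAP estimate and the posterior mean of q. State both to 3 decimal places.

MAP: 0.000. Posterior mean: 0.038.

Posterior: Beta(1+0, 6+19) = Beta(1, 25).
Since α = 1 ≤ 1 and β > 1, the Beta density is monotone decreasing on [0,1]; the mode is at 0.
Mean = 1/(1+25) = 0.038.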